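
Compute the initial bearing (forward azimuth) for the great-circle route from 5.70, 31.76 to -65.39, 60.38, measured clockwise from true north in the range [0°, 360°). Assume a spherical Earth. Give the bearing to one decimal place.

168.0°

Δλ = 60.38 − 31.76 = 28.62°.
θ = atan2( sin Δλ · cos φ₂ , cos φ₁ · sin φ₂ − sin φ₁ · cos φ₂ · cos Δλ )
  = atan2(0.19947, -0.94098) = 168.031° → normalised to [0°, 360°): 168.031°.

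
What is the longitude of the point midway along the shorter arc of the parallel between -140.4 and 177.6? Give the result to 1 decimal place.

Signed shortest Δλ from -140.4° to +177.6° is -42.0°.
Midpoint longitude = -140.4° + (-42.0°)/2 = -140.4° − 21.0° = -161.4°.
(The naïve average (-140.4 + +177.6)/2 = 18.6° is on the wrong side of the globe.)

-161.4°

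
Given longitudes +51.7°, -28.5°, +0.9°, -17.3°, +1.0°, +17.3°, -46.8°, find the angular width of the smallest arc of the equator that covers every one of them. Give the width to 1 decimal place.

98.5°

Sort the longitudes: -46.8°, -28.5°, -17.3°, +0.9°, +1.0°, +17.3°, +51.7°.
Eastward gaps between consecutive values (wrapping around): 18.3°, 11.2°, 18.2°, 0.1°, 16.3°, 34.4°, 261.5°.
Largest gap = 261.5° ⇒ minimal covering band is its complement: 360° − 261.5° = 98.5°.
Band runs from -46.8° eastward to +51.7°.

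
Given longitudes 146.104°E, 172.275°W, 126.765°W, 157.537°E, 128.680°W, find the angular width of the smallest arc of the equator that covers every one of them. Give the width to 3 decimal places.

Sort the longitudes: -172.275°, -128.680°, -126.765°, +146.104°, +157.537°.
Eastward gaps between consecutive values (wrapping around): 43.595°, 1.915°, 272.869°, 11.433°, 30.188°.
Largest gap = 272.869° ⇒ minimal covering band is its complement: 360° − 272.869° = 87.131°.
Band runs from +146.104° eastward to -126.765°, crossing the antimeridian.

87.131°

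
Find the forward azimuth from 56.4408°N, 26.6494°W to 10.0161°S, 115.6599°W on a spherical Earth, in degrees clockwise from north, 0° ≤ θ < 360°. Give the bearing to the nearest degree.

264°

Δλ = -115.6599 − -26.6494 = -89.0105°.
θ = atan2( sin Δλ · cos φ₂ , cos φ₁ · sin φ₂ − sin φ₁ · cos φ₂ · cos Δλ )
  = atan2(-0.98461, -0.11032) = -96.393° → normalised to [0°, 360°): 263.607°.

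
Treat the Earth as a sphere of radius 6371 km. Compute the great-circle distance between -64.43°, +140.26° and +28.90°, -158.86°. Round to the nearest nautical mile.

Δλ = -158.86 − 140.26 = -299.12°; wrapped into (−180°, 180°]: 60.88°.
Δφ = 28.90 − -64.43 = 93.33°.
a = sin²(Δφ/2) + cos φ₁ · cos φ₂ · sin²(Δλ/2) = 0.626033.
c = 2·atan2(√a, √(1−a)) = 1.82561 rad → d = 6371·c ≈ 11630.97 km ≈ 6280.22 nmi.

6280 nmi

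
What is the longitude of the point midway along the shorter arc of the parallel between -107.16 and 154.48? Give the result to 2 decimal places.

-156.34°

Signed shortest Δλ from -107.16° to +154.48° is -98.36°.
Midpoint longitude = -107.16° + (-98.36°)/2 = -107.16° − 49.18° = -156.34°.
(The naïve average (-107.16 + +154.48)/2 = 23.66° is on the wrong side of the globe.)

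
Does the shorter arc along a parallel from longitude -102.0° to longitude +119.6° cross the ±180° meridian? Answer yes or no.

Naïve |119.6 − -102.0| = 221.6° > 180°, so the shorter arc goes the other way round — across 180°.
Signed shortest Δλ = ((119.6 − -102.0 + 180) mod 360) − 180 = -138.4°.
Going west by 138.4° from -102.0° passes through 180° before reaching +119.6°.

Yes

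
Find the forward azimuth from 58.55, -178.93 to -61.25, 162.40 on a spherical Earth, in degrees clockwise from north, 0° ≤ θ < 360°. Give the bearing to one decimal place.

190.3°

Δλ = 162.40 − -178.93 = 341.33°; wrapped into (−180°, 180°]: -18.67°.
θ = atan2( sin Δλ · cos φ₂ , cos φ₁ · sin φ₂ − sin φ₁ · cos φ₂ · cos Δλ )
  = atan2(-0.15397, -0.84617) = -169.687° → normalised to [0°, 360°): 190.313°.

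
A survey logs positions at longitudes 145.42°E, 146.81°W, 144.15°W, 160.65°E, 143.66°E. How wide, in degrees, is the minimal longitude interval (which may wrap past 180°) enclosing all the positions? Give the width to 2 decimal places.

Sort the longitudes: -146.81°, -144.15°, +143.66°, +145.42°, +160.65°.
Eastward gaps between consecutive values (wrapping around): 2.66°, 287.81°, 1.76°, 15.23°, 52.54°.
Largest gap = 287.81° ⇒ minimal covering band is its complement: 360° − 287.81° = 72.19°.
Band runs from +143.66° eastward to -144.15°, crossing the antimeridian.

72.19°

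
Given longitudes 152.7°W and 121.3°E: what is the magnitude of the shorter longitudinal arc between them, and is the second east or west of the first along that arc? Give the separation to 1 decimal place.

Raw difference: 121.3 − -152.7 = 274.0°.
Normalise into (−180°, 180°]: 274.0° − 360° = -86.0°.
Negative ⇒ the second point lies to the west; separation 86.0°.

86.0° west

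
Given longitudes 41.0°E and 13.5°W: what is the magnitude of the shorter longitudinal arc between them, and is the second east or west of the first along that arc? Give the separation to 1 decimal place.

54.5° west

Raw difference: -13.5 − 41.0 = -54.5°.
Normalise into (−180°, 180°]: -54.5° stays -54.5°.
Negative ⇒ the second point lies to the west; separation 54.5°.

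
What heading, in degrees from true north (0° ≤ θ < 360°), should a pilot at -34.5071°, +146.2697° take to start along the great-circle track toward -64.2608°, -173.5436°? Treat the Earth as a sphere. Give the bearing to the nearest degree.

153°

Δλ = -173.5436 − 146.2697 = -319.8133°; wrapped into (−180°, 180°]: 40.1867°.
θ = atan2( sin Δλ · cos φ₂ , cos φ₁ · sin φ₂ − sin φ₁ · cos φ₂ · cos Δλ )
  = atan2(0.28023, -0.55435) = 153.183° → normalised to [0°, 360°): 153.183°.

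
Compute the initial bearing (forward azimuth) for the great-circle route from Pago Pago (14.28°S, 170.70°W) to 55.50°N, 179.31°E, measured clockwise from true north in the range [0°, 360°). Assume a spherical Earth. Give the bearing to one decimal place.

Δλ = 179.31 − -170.70 = 350.01°; wrapped into (−180°, 180°]: -9.99°.
θ = atan2( sin Δλ · cos φ₂ , cos φ₁ · sin φ₂ − sin φ₁ · cos φ₂ · cos Δλ )
  = atan2(-0.09826, 0.93625) = -5.991° → normalised to [0°, 360°): 354.009°.

354.0°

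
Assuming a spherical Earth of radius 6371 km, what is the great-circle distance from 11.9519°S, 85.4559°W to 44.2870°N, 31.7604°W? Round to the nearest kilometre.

Δλ = -31.7604 − -85.4559 = 53.6955°.
Δφ = 44.2870 − -11.9519 = 56.2389°.
a = sin²(Δφ/2) + cos φ₁ · cos φ₂ · sin²(Δλ/2) = 0.364975.
c = 2·atan2(√a, √(1−a)) = 1.29735 rad → d = 6371·c ≈ 8265.43 km.

8265 km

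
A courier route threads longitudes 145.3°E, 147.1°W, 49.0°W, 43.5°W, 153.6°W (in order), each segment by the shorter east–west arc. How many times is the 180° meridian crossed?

Leg 1: +145.3° → -147.1°, shortest Δλ = 67.6° (east) — crosses 180°.
Leg 2: -147.1° → -49.0°, shortest Δλ = 98.1° (east) — does not cross 180°.
Leg 3: -49.0° → -43.5°, shortest Δλ = 5.5° (east) — does not cross 180°.
Leg 4: -43.5° → -153.6°, shortest Δλ = -110.1° (west) — does not cross 180°.
Total crossings: 1.

1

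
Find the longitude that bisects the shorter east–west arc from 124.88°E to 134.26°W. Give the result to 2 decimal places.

Signed shortest Δλ from +124.88° to -134.26° is +100.86°.
Midpoint longitude = +124.88° + (+100.86°)/2 = +124.88° + 50.43° = +175.31°.
(The naïve average (+124.88 + -134.26)/2 = -4.69° is on the wrong side of the globe.)

175.31°E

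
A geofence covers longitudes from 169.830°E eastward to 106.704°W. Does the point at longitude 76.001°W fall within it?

No

Band width going east from +169.830° to -106.704°: ((-106.704 − 169.830) mod 360) = 83.466°.
Offset of -76.001° east of the west edge: ((-76.001 − 169.830) mod 360) = 114.169°.
114.169° > 83.466° ⇒ outside.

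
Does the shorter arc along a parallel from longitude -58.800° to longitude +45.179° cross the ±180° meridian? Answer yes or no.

No

Signed shortest Δλ = ((45.179 − -58.800 + 180) mod 360) − 180 = 103.979°.
Going east by 103.979° from -58.800° reaches +45.179° without touching 180°.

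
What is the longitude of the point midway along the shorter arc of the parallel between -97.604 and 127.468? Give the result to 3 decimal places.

-165.068°

Signed shortest Δλ from -97.604° to +127.468° is -134.928°.
Midpoint longitude = -97.604° + (-134.928°)/2 = -97.604° − 67.464° = -165.068°.
(The naïve average (-97.604 + +127.468)/2 = 14.932° is on the wrong side of the globe.)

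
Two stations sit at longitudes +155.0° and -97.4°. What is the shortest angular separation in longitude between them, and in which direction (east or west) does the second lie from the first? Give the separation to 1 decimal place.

107.6° east

Raw difference: -97.4 − 155.0 = -252.4°.
Normalise into (−180°, 180°]: -252.4° + 360° = 107.6°.
Positive ⇒ the second point lies to the east; separation 107.6°.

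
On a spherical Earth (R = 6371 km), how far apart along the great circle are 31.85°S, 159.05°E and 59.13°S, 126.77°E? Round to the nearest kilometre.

3867 km

Δλ = 126.77 − 159.05 = -32.28°.
Δφ = -59.13 − -31.85 = -27.28°.
a = sin²(Δφ/2) + cos φ₁ · cos φ₂ · sin²(Δλ/2) = 0.089291.
c = 2·atan2(√a, √(1−a)) = 0.60690 rad → d = 6371·c ≈ 3866.58 km.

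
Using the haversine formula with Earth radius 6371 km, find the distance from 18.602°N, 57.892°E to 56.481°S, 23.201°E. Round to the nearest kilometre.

8955 km

Δλ = 23.201 − 57.892 = -34.691°.
Δφ = -56.481 − 18.602 = -75.083°.
a = sin²(Δφ/2) + cos φ₁ · cos φ₂ · sin²(Δλ/2) = 0.417809.
c = 2·atan2(√a, √(1−a)) = 1.40566 rad → d = 6371·c ≈ 8955.49 km.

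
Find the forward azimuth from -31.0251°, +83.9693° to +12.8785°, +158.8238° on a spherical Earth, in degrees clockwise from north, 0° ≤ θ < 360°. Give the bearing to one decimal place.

71.1°

Δλ = 158.8238 − 83.9693 = 74.8545°.
θ = atan2( sin Δλ · cos φ₂ , cos φ₁ · sin φ₂ − sin φ₁ · cos φ₂ · cos Δλ )
  = atan2(0.94098, 0.32227) = 71.094° → normalised to [0°, 360°): 71.094°.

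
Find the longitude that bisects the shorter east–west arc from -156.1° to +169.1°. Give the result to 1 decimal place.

-173.5°

Signed shortest Δλ from -156.1° to +169.1° is -34.8°.
Midpoint longitude = -156.1° + (-34.8°)/2 = -156.1° − 17.4° = -173.5°.
(The naïve average (-156.1 + +169.1)/2 = 6.5° is on the wrong side of the globe.)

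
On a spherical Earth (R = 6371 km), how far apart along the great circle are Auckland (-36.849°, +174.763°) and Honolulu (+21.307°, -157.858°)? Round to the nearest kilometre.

Δλ = -157.858 − 174.763 = -332.621°; wrapped into (−180°, 180°]: 27.379°.
Δφ = 21.307 − -36.849 = 58.156°.
a = sin²(Δφ/2) + cos φ₁ · cos φ₂ · sin²(Δλ/2) = 0.277951.
c = 2·atan2(√a, √(1−a)) = 1.11063 rad → d = 6371·c ≈ 7075.82 km.

7076 km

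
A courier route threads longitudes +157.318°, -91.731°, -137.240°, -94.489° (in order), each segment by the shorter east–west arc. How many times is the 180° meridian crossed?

1

Leg 1: +157.318° → -91.731°, shortest Δλ = 110.951° (east) — crosses 180°.
Leg 2: -91.731° → -137.240°, shortest Δλ = -45.509° (west) — does not cross 180°.
Leg 3: -137.240° → -94.489°, shortest Δλ = 42.751° (east) — does not cross 180°.
Total crossings: 1.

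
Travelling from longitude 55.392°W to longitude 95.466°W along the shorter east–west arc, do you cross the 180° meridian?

Signed shortest Δλ = ((-95.466 − -55.392 + 180) mod 360) − 180 = -40.074°.
Going west by 40.074° from -55.392° reaches -95.466° without touching 180°.

No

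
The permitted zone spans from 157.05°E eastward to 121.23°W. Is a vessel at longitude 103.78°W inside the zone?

No

Band width going east from +157.05° to -121.23°: ((-121.23 − 157.05) mod 360) = 81.72°.
Offset of -103.78° east of the west edge: ((-103.78 − 157.05) mod 360) = 99.17°.
99.17° > 81.72° ⇒ outside.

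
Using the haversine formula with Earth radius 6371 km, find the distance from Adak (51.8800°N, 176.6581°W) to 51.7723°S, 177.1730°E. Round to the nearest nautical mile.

Δλ = 177.1730 − -176.6581 = 353.8311°; wrapped into (−180°, 180°]: -6.1689°.
Δφ = -51.7723 − 51.8800 = -103.6523°.
a = sin²(Δφ/2) + cos φ₁ · cos φ₂ · sin²(Δλ/2) = 0.619121.
c = 2·atan2(√a, √(1−a)) = 1.81135 rad → d = 6371·c ≈ 11540.12 km ≈ 6231.16 nmi.

6231 nmi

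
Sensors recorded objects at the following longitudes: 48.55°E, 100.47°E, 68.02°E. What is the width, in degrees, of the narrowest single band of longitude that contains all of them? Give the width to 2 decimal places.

51.92°

Sort the longitudes: +48.55°, +68.02°, +100.47°.
Eastward gaps between consecutive values (wrapping around): 19.47°, 32.45°, 308.08°.
Largest gap = 308.08° ⇒ minimal covering band is its complement: 360° − 308.08° = 51.92°.
Band runs from +48.55° eastward to +100.47°.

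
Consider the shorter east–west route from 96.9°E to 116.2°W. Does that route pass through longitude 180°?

Yes

Naïve |-116.2 − 96.9| = 213.1° > 180°, so the shorter arc goes the other way round — across 180°.
Signed shortest Δλ = ((-116.2 − 96.9 + 180) mod 360) − 180 = 146.9°.
Going east by 146.9° from +96.9° passes through 180° before reaching -116.2°.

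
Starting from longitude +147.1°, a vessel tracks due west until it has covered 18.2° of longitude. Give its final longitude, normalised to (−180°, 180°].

Start at +147.1°; shift −18.2° → +128.9°.
+128.9° already lies in (−180°, 180°].

+128.9°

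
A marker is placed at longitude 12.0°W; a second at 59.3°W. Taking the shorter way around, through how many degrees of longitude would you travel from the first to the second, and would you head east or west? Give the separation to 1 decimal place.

Raw difference: -59.3 − -12.0 = -47.3°.
Normalise into (−180°, 180°]: -47.3° stays -47.3°.
Negative ⇒ the second point lies to the west; separation 47.3°.

47.3° west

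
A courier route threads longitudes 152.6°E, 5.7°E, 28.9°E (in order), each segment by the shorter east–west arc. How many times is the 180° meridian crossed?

0

Leg 1: +152.6° → +5.7°, shortest Δλ = -146.9° (west) — does not cross 180°.
Leg 2: +5.7° → +28.9°, shortest Δλ = 23.2° (east) — does not cross 180°.
Total crossings: 0.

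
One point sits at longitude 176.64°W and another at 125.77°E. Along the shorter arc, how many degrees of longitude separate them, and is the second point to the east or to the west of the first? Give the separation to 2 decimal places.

57.59° west

Raw difference: 125.77 − -176.64 = 302.41°.
Normalise into (−180°, 180°]: 302.41° − 360° = -57.59°.
Negative ⇒ the second point lies to the west; separation 57.59°.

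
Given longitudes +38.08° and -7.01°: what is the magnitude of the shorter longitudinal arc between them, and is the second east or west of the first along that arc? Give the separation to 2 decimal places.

45.09° west

Raw difference: -7.01 − 38.08 = -45.09°.
Normalise into (−180°, 180°]: -45.09° stays -45.09°.
Negative ⇒ the second point lies to the west; separation 45.09°.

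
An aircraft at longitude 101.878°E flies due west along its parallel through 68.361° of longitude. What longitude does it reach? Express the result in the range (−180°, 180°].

Start at +101.878°; shift −68.361° → +33.517°.
+33.517° already lies in (−180°, 180°].

33.517°E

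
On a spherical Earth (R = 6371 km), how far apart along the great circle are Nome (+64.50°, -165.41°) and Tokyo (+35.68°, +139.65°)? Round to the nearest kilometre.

Δλ = 139.65 − -165.41 = 305.06°; wrapped into (−180°, 180°]: -54.94°.
Δφ = 35.68 − 64.50 = -28.82°.
a = sin²(Δφ/2) + cos φ₁ · cos φ₂ · sin²(Δλ/2) = 0.136341.
c = 2·atan2(√a, √(1−a)) = 0.75639 rad → d = 6371·c ≈ 4818.96 km.

4819 km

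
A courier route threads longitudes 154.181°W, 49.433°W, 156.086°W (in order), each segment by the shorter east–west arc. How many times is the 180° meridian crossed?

0

Leg 1: -154.181° → -49.433°, shortest Δλ = 104.748° (east) — does not cross 180°.
Leg 2: -49.433° → -156.086°, shortest Δλ = -106.653° (west) — does not cross 180°.
Total crossings: 0.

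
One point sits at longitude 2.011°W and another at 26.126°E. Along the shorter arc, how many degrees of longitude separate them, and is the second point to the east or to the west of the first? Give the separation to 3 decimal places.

28.137° east

Raw difference: 26.126 − -2.011 = 28.137°.
Normalise into (−180°, 180°]: 28.137° stays 28.137°.
Positive ⇒ the second point lies to the east; separation 28.137°.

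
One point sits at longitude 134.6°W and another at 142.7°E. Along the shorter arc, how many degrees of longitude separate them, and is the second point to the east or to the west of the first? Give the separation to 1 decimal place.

Raw difference: 142.7 − -134.6 = 277.3°.
Normalise into (−180°, 180°]: 277.3° − 360° = -82.7°.
Negative ⇒ the second point lies to the west; separation 82.7°.

82.7° west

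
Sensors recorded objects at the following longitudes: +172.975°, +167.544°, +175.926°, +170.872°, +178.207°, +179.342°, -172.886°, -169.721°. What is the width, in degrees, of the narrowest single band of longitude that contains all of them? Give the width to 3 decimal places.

Sort the longitudes: -172.886°, -169.721°, +167.544°, +170.872°, +172.975°, +175.926°, +178.207°, +179.342°.
Eastward gaps between consecutive values (wrapping around): 3.165°, 337.265°, 3.328°, 2.103°, 2.951°, 2.281°, 1.135°, 7.772°.
Largest gap = 337.265° ⇒ minimal covering band is its complement: 360° − 337.265° = 22.735°.
Band runs from +167.544° eastward to -169.721°, crossing the antimeridian.

22.735°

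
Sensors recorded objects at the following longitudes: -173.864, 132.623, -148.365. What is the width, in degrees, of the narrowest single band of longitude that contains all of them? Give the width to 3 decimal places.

79.012°

Sort the longitudes: -173.864°, -148.365°, +132.623°.
Eastward gaps between consecutive values (wrapping around): 25.499°, 280.988°, 53.513°.
Largest gap = 280.988° ⇒ minimal covering band is its complement: 360° − 280.988° = 79.012°.
Band runs from +132.623° eastward to -148.365°, crossing the antimeridian.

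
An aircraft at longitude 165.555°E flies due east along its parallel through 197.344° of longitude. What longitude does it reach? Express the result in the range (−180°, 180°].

Start at +165.555°; shift +197.344° → +362.899°.
+362.899° lies outside (−180°, 180°]; subtract 360° → +2.899°.

2.899°E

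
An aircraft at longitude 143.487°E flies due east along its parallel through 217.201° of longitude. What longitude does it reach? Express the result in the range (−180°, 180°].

Start at +143.487°; shift +217.201° → +360.688°.
+360.688° lies outside (−180°, 180°]; subtract 360° → +0.688°.

0.688°E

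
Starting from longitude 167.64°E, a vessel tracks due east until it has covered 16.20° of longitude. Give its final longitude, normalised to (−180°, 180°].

Start at +167.64°; shift +16.20° → +183.84°.
+183.84° lies outside (−180°, 180°]; subtract 360° → -176.16°.

176.16°W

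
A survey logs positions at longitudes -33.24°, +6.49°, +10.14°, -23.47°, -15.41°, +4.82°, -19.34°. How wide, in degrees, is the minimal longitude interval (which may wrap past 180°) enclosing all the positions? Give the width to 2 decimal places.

43.38°

Sort the longitudes: -33.24°, -23.47°, -19.34°, -15.41°, +4.82°, +6.49°, +10.14°.
Eastward gaps between consecutive values (wrapping around): 9.77°, 4.13°, 3.93°, 20.23°, 1.67°, 3.65°, 316.62°.
Largest gap = 316.62° ⇒ minimal covering band is its complement: 360° − 316.62° = 43.38°.
Band runs from -33.24° eastward to +10.14°.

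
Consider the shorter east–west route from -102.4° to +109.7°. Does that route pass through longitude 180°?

Yes

Naïve |109.7 − -102.4| = 212.1° > 180°, so the shorter arc goes the other way round — across 180°.
Signed shortest Δλ = ((109.7 − -102.4 + 180) mod 360) − 180 = -147.9°.
Going west by 147.9° from -102.4° passes through 180° before reaching +109.7°.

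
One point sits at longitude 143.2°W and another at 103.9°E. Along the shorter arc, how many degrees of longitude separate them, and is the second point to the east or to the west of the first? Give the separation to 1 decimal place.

Raw difference: 103.9 − -143.2 = 247.1°.
Normalise into (−180°, 180°]: 247.1° − 360° = -112.9°.
Negative ⇒ the second point lies to the west; separation 112.9°.

112.9° west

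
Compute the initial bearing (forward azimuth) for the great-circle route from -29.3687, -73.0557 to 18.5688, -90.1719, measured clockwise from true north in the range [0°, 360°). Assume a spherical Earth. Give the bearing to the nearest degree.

339°

Δλ = -90.1719 − -73.0557 = -17.1162°.
θ = atan2( sin Δλ · cos φ₂ , cos φ₁ · sin φ₂ − sin φ₁ · cos φ₂ · cos Δλ )
  = atan2(-0.27899, 0.72182) = -21.132° → normalised to [0°, 360°): 338.868°.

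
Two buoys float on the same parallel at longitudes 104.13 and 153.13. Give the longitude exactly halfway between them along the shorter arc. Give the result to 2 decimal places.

+128.63°

Signed shortest Δλ from +104.13° to +153.13° is +49.00°.
Midpoint longitude = +104.13° + (+49.00°)/2 = +104.13° + 24.50° = +128.63°.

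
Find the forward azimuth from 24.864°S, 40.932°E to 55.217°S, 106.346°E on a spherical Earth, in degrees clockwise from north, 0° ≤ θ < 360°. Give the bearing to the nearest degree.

141°

Δλ = 106.346 − 40.932 = 65.414°.
θ = atan2( sin Δλ · cos φ₂ , cos φ₁ · sin φ₂ − sin φ₁ · cos φ₂ · cos Δλ )
  = atan2(0.51875, -0.64539) = 141.209° → normalised to [0°, 360°): 141.209°.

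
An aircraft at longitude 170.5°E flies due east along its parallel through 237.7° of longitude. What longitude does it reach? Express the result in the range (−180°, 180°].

Start at +170.5°; shift +237.7° → +408.2°.
+408.2° lies outside (−180°, 180°]; subtract 360° → +48.2°.

48.2°E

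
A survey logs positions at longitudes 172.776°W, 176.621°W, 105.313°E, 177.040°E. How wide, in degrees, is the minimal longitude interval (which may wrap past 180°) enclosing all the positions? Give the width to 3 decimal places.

Sort the longitudes: -176.621°, -172.776°, +105.313°, +177.040°.
Eastward gaps between consecutive values (wrapping around): 3.845°, 278.089°, 71.727°, 6.339°.
Largest gap = 278.089° ⇒ minimal covering band is its complement: 360° − 278.089° = 81.911°.
Band runs from +105.313° eastward to -172.776°, crossing the antimeridian.

81.911°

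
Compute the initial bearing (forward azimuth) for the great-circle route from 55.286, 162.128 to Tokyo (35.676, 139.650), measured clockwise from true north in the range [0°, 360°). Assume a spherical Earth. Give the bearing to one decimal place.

Δλ = 139.650 − 162.128 = -22.478°.
θ = atan2( sin Δλ · cos φ₂ , cos φ₁ · sin φ₂ − sin φ₁ · cos φ₂ · cos Δλ )
  = atan2(-0.31058, -0.28489) = -132.530° → normalised to [0°, 360°): 227.470°.

227.5°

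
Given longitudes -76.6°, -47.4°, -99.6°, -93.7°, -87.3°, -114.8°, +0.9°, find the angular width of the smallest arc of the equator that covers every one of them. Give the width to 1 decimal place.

115.7°

Sort the longitudes: -114.8°, -99.6°, -93.7°, -87.3°, -76.6°, -47.4°, +0.9°.
Eastward gaps between consecutive values (wrapping around): 15.2°, 5.9°, 6.4°, 10.7°, 29.2°, 48.3°, 244.3°.
Largest gap = 244.3° ⇒ minimal covering band is its complement: 360° − 244.3° = 115.7°.
Band runs from -114.8° eastward to +0.9°.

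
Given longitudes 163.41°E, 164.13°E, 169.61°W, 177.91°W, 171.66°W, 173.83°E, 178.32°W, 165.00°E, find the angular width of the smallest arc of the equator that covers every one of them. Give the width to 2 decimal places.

26.98°

Sort the longitudes: -178.32°, -177.91°, -171.66°, -169.61°, +163.41°, +164.13°, +165.00°, +173.83°.
Eastward gaps between consecutive values (wrapping around): 0.41°, 6.25°, 2.05°, 333.02°, 0.72°, 0.87°, 8.83°, 7.85°.
Largest gap = 333.02° ⇒ minimal covering band is its complement: 360° − 333.02° = 26.98°.
Band runs from +163.41° eastward to -169.61°, crossing the antimeridian.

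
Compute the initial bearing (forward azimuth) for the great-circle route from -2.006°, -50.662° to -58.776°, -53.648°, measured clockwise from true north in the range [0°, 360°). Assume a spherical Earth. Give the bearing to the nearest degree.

Δλ = -53.648 − -50.662 = -2.986°.
θ = atan2( sin Δλ · cos φ₂ , cos φ₁ · sin φ₂ − sin φ₁ · cos φ₂ · cos Δλ )
  = atan2(-0.02700, -0.83650) = -178.151° → normalised to [0°, 360°): 181.849°.

182°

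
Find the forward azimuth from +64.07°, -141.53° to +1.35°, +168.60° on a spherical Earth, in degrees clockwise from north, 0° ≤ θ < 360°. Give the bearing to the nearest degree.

Δλ = 168.60 − -141.53 = 310.13°; wrapped into (−180°, 180°]: -49.87°.
θ = atan2( sin Δλ · cos φ₂ , cos φ₁ · sin φ₂ − sin φ₁ · cos φ₂ · cos Δλ )
  = atan2(-0.76437, -0.56918) = -126.673° → normalised to [0°, 360°): 233.327°.

233°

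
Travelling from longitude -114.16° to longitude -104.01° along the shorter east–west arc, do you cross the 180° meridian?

No

Signed shortest Δλ = ((-104.01 − -114.16 + 180) mod 360) − 180 = 10.15°.
Going east by 10.15° from -114.16° reaches -104.01° without touching 180°.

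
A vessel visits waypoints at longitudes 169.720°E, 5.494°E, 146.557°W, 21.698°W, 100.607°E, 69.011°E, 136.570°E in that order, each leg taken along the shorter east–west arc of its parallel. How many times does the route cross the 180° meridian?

0

Leg 1: +169.720° → +5.494°, shortest Δλ = -164.226° (west) — does not cross 180°.
Leg 2: +5.494° → -146.557°, shortest Δλ = -152.051° (west) — does not cross 180°.
Leg 3: -146.557° → -21.698°, shortest Δλ = 124.859° (east) — does not cross 180°.
Leg 4: -21.698° → +100.607°, shortest Δλ = 122.305° (east) — does not cross 180°.
Leg 5: +100.607° → +69.011°, shortest Δλ = -31.596° (west) — does not cross 180°.
Leg 6: +69.011° → +136.570°, shortest Δλ = 67.559° (east) — does not cross 180°.
Total crossings: 0.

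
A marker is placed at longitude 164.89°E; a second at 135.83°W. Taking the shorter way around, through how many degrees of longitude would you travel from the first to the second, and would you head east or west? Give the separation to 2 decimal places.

Raw difference: -135.83 − 164.89 = -300.72°.
Normalise into (−180°, 180°]: -300.72° + 360° = 59.28°.
Positive ⇒ the second point lies to the east; separation 59.28°.

59.28° east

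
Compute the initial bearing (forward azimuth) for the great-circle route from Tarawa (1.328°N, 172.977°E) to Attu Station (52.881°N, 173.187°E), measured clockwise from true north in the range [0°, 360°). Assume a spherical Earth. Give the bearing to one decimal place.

Δλ = 173.187 − 172.977 = 0.210°.
θ = atan2( sin Δλ · cos φ₂ , cos φ₁ · sin φ₂ − sin φ₁ · cos φ₂ · cos Δλ )
  = atan2(0.00221, 0.78318) = 0.162° → normalised to [0°, 360°): 0.162°.

0.2°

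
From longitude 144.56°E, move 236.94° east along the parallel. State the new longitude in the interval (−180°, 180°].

Start at +144.56°; shift +236.94° → +381.50°.
+381.50° lies outside (−180°, 180°]; subtract 360° → +21.50°.

21.50°E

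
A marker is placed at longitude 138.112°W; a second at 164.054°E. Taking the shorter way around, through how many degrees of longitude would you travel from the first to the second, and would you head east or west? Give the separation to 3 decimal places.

57.834° west

Raw difference: 164.054 − -138.112 = 302.166°.
Normalise into (−180°, 180°]: 302.166° − 360° = -57.834°.
Negative ⇒ the second point lies to the west; separation 57.834°.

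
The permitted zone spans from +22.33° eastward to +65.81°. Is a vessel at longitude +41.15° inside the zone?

Band width going east from +22.33° to +65.81°: ((65.81 − 22.33) mod 360) = 43.48°.
Offset of +41.15° east of the west edge: ((41.15 − 22.33) mod 360) = 18.82°.
18.82° ≤ 43.48° ⇒ inside.

Yes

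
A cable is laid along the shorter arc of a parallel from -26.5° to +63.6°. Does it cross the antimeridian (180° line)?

No

Signed shortest Δλ = ((63.6 − -26.5 + 180) mod 360) − 180 = 90.1°.
Going east by 90.1° from -26.5° reaches +63.6° without touching 180°.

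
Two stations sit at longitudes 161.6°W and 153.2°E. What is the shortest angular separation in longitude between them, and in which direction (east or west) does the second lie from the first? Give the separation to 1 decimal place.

Raw difference: 153.2 − -161.6 = 314.8°.
Normalise into (−180°, 180°]: 314.8° − 360° = -45.2°.
Negative ⇒ the second point lies to the west; separation 45.2°.

45.2° west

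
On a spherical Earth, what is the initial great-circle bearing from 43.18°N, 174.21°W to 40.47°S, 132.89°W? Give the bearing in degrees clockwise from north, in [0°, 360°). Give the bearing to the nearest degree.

Δλ = -132.89 − -174.21 = 41.32°.
θ = atan2( sin Δλ · cos φ₂ , cos φ₁ · sin φ₂ − sin φ₁ · cos φ₂ · cos Δλ )
  = atan2(0.50229, -0.86426) = 149.836° → normalised to [0°, 360°): 149.836°.

150°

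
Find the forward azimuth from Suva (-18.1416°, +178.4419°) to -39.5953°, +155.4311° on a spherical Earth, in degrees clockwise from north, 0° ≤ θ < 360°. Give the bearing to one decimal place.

218.1°

Δλ = 155.4311 − 178.4419 = -23.0108°.
θ = atan2( sin Δλ · cos φ₂ , cos φ₁ · sin φ₂ − sin φ₁ · cos φ₂ · cos Δλ )
  = atan2(-0.30122, -0.38484) = -141.949° → normalised to [0°, 360°): 218.051°.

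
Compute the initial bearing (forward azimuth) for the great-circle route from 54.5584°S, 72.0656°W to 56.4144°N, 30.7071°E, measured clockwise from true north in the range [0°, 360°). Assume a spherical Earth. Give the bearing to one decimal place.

54.6°

Δλ = 30.7071 − -72.0656 = 102.7727°.
θ = atan2( sin Δλ · cos φ₂ , cos φ₁ · sin φ₂ − sin φ₁ · cos φ₂ · cos Δλ )
  = atan2(0.53949, 0.38343) = 54.598° → normalised to [0°, 360°): 54.598°.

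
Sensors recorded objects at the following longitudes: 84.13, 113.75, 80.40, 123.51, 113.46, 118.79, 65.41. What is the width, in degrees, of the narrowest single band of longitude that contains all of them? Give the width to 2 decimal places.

Sort the longitudes: +65.41°, +80.40°, +84.13°, +113.46°, +113.75°, +118.79°, +123.51°.
Eastward gaps between consecutive values (wrapping around): 14.99°, 3.73°, 29.33°, 0.29°, 5.04°, 4.72°, 301.90°.
Largest gap = 301.90° ⇒ minimal covering band is its complement: 360° − 301.90° = 58.10°.
Band runs from +65.41° eastward to +123.51°.

58.10°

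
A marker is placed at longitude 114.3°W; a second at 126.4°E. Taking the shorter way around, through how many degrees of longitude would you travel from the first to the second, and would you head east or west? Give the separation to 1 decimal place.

Raw difference: 126.4 − -114.3 = 240.7°.
Normalise into (−180°, 180°]: 240.7° − 360° = -119.3°.
Negative ⇒ the second point lies to the west; separation 119.3°.

119.3° west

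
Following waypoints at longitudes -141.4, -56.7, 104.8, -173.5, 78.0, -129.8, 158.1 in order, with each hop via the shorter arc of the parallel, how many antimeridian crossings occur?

4

Leg 1: -141.4° → -56.7°, shortest Δλ = 84.7° (east) — does not cross 180°.
Leg 2: -56.7° → +104.8°, shortest Δλ = 161.5° (east) — does not cross 180°.
Leg 3: +104.8° → -173.5°, shortest Δλ = 81.7° (east) — crosses 180°.
Leg 4: -173.5° → +78.0°, shortest Δλ = -108.5° (west) — crosses 180°.
Leg 5: +78.0° → -129.8°, shortest Δλ = 152.2° (east) — crosses 180°.
Leg 6: -129.8° → +158.1°, shortest Δλ = -72.1° (west) — crosses 180°.
Total crossings: 4.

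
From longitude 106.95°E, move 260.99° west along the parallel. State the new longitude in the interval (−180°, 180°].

Start at +106.95°; shift −260.99° → -154.04°.
-154.04° already lies in (−180°, 180°].

154.04°W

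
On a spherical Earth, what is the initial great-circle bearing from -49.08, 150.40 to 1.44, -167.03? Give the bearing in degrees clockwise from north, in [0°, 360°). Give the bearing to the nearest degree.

50°

Δλ = -167.03 − 150.40 = -317.43°; wrapped into (−180°, 180°]: 42.57°.
θ = atan2( sin Δλ · cos φ₂ , cos φ₁ · sin φ₂ − sin φ₁ · cos φ₂ · cos Δλ )
  = atan2(0.67628, 0.57277) = 49.737° → normalised to [0°, 360°): 49.737°.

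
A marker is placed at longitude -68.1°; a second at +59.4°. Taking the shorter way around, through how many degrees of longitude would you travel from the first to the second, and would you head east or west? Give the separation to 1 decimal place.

127.5° east

Raw difference: 59.4 − -68.1 = 127.5°.
Normalise into (−180°, 180°]: 127.5° stays 127.5°.
Positive ⇒ the second point lies to the east; separation 127.5°.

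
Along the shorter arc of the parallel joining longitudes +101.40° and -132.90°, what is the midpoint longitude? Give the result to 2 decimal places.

+164.25°

Signed shortest Δλ from +101.40° to -132.90° is +125.70°.
Midpoint longitude = +101.40° + (+125.70°)/2 = +101.40° + 62.85° = +164.25°.
(The naïve average (+101.40 + -132.90)/2 = -15.75° is on the wrong side of the globe.)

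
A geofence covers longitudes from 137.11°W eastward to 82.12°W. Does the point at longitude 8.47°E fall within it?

No

Band width going east from -137.11° to -82.12°: ((-82.12 − -137.11) mod 360) = 54.99°.
Offset of +8.47° east of the west edge: ((8.47 − -137.11) mod 360) = 145.58°.
145.58° > 54.99° ⇒ outside.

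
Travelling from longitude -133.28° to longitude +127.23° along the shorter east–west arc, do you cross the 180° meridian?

Yes

Naïve |127.23 − -133.28| = 260.51° > 180°, so the shorter arc goes the other way round — across 180°.
Signed shortest Δλ = ((127.23 − -133.28 + 180) mod 360) − 180 = -99.49°.
Going west by 99.49° from -133.28° passes through 180° before reaching +127.23°.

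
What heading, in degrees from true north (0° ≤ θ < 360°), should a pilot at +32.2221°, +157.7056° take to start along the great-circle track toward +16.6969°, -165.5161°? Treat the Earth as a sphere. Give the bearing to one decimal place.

Δλ = -165.5161 − 157.7056 = -323.2217°; wrapped into (−180°, 180°]: 36.7783°.
θ = atan2( sin Δλ · cos φ₂ , cos φ₁ · sin φ₂ − sin φ₁ · cos φ₂ · cos Δλ )
  = atan2(0.57348, -0.16601) = 106.144° → normalised to [0°, 360°): 106.144°.

106.1°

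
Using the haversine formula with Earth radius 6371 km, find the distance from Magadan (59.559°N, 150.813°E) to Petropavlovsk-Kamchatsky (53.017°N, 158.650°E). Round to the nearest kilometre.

Δλ = 158.650 − 150.813 = 7.837°.
Δφ = 53.017 − 59.559 = -6.542°.
a = sin²(Δφ/2) + cos φ₁ · cos φ₂ · sin²(Δλ/2) = 0.004679.
c = 2·atan2(√a, √(1−a)) = 0.13691 rad → d = 6371·c ≈ 872.28 km.

872 km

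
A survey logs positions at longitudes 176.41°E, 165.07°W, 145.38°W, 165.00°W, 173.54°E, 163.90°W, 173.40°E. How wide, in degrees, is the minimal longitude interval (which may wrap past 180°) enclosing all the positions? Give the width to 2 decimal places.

41.22°

Sort the longitudes: -165.07°, -165.00°, -163.90°, -145.38°, +173.40°, +173.54°, +176.41°.
Eastward gaps between consecutive values (wrapping around): 0.07°, 1.10°, 18.52°, 318.78°, 0.14°, 2.87°, 18.52°.
Largest gap = 318.78° ⇒ minimal covering band is its complement: 360° − 318.78° = 41.22°.
Band runs from +173.40° eastward to -145.38°, crossing the antimeridian.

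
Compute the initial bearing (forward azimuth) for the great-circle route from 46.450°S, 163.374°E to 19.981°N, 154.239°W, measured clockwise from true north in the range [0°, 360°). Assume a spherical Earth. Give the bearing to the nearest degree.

41°

Δλ = -154.239 − 163.374 = -317.613°; wrapped into (−180°, 180°]: 42.387°.
θ = atan2( sin Δλ · cos φ₂ , cos φ₁ · sin φ₂ − sin φ₁ · cos φ₂ · cos Δλ )
  = atan2(0.63356, 0.73853) = 40.625° → normalised to [0°, 360°): 40.625°.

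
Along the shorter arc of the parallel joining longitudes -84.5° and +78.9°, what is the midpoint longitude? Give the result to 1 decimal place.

Signed shortest Δλ from -84.5° to +78.9° is +163.4°.
Midpoint longitude = -84.5° + (+163.4°)/2 = -84.5° + 81.7° = -2.8°.

-2.8°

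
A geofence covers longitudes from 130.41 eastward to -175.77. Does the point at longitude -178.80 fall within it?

Yes

Band width going east from +130.41° to -175.77°: ((-175.77 − 130.41) mod 360) = 53.82°.
Offset of -178.80° east of the west edge: ((-178.80 − 130.41) mod 360) = 50.79°.
50.79° ≤ 53.82° ⇒ inside.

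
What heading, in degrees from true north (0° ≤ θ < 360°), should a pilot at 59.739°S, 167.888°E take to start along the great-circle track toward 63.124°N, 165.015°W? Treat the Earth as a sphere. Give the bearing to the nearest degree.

Δλ = -165.015 − 167.888 = -332.903°; wrapped into (−180°, 180°]: 27.097°.
θ = atan2( sin Δλ · cos φ₂ , cos φ₁ · sin φ₂ − sin φ₁ · cos φ₂ · cos Δλ )
  = atan2(0.20591, 0.79711) = 14.484° → normalised to [0°, 360°): 14.484°.

14°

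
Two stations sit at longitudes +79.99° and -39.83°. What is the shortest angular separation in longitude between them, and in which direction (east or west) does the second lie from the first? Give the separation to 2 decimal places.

119.82° west

Raw difference: -39.83 − 79.99 = -119.82°.
Normalise into (−180°, 180°]: -119.82° stays -119.82°.
Negative ⇒ the second point lies to the west; separation 119.82°.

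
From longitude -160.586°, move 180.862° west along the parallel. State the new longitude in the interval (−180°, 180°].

Start at -160.586°; shift −180.862° → -341.448°.
-341.448° lies outside (−180°, 180°]; add 360° → +18.552°.

+18.552°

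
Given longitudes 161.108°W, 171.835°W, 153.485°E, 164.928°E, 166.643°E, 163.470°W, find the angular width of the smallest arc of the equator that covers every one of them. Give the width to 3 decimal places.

45.407°

Sort the longitudes: -171.835°, -163.470°, -161.108°, +153.485°, +164.928°, +166.643°.
Eastward gaps between consecutive values (wrapping around): 8.365°, 2.362°, 314.593°, 11.443°, 1.715°, 21.522°.
Largest gap = 314.593° ⇒ minimal covering band is its complement: 360° − 314.593° = 45.407°.
Band runs from +153.485° eastward to -161.108°, crossing the antimeridian.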